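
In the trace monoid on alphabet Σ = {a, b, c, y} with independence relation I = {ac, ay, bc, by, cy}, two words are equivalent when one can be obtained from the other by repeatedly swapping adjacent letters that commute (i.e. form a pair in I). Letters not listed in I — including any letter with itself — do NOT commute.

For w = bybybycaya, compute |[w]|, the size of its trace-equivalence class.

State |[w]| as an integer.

piece 0:b — minimal
piece 1:y — minimal
piece 2:b rests on {0:b}
piece 3:y rests on {1:y}
piece 4:b rests on {2:b}
piece 5:y rests on {3:y}
piece 6:c — minimal
piece 7:a rests on {4:b}
piece 8:y rests on {5:y}
piece 9:a rests on {7:a}
minimal pieces: {0:b, 1:y, 6:c}
ways to finish when only these pieces remain (= sum over removing one remaining piece with nothing left below it):
  1 left: {6}→1  {8}→1  {9}→1
  2 left: {5,8}→1  {6,8}→2  {6,9}→2  {7,9}→1  {8,9}→2
  3 left: {3,5,8}→1  {4,7,9}→1  {5,6,8}→3  {5,8,9}→3  {6,7,9}→3  {6,8,9}→6  {7,8,9}→3
  4 left: {1,3,5,8}→1  {2,4,7,9}→1  {3,5,6,8}→4  {3,5,8,9}→4  {4,6,7,9}→4  {4,7,8,9}→4  {5,6,8,9}→12  {5,7,8,9}→6  {6,7,8,9}→12
  5 left: {0,2,4,7,9}→1  {1,3,5,6,8}→5  {1,3,5,8,9}→5  {2,4,6,7,9}→5  {2,4,7,8,9}→5  {3,5,6,8,9}→20  {3,5,7,8,9}→10  {4,5,7,8,9}→10  {4,6,7,8,9}→20  {5,6,7,8,9}→30
  6 left: {0,2,4,6,7,9}→6  {0,2,4,7,8,9}→6  {1,3,5,6,8,9}→30  {1,3,5,7,8,9}→15  {2,4,5,7,8,9}→15  {2,4,6,7,8,9}→30  {3,4,5,7,8,9}→20  {3,5,6,7,8,9}→60  {4,5,6,7,8,9}→60
  7 left: {0,2,4,5,7,8,9}→21  {0,2,4,6,7,8,9}→42  {1,3,4,5,7,8,9}→35  {1,3,5,6,7,8,9}→105  {2,3,4,5,7,8,9}→35  {2,4,5,6,7,8,9}→105  {3,4,5,6,7,8,9}→140
  8 left: {0,2,3,4,5,7,8,9}→56  {0,2,4,5,6,7,8,9}→168  {1,2,3,4,5,7,8,9}→70  {1,3,4,5,6,7,8,9}→280  {2,3,4,5,6,7,8,9}→280
  placing 0:b first → 630 extensions
  placing 1:y first → 504 extensions
  placing 6:c first → 126 extensions
total linear extensions = 1260

1260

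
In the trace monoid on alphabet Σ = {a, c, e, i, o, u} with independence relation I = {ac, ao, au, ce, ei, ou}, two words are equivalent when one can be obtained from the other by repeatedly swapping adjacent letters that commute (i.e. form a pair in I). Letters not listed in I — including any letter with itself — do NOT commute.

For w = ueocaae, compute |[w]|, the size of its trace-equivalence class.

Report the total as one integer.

drop 0:u onto floor
drop 1:e onto {0:u}
drop 2:o onto {1:e}
drop 3:c onto {2:o}
drop 4:a onto {1:e}
drop 5:a onto {4:a}
drop 6:e onto {2:o, 5:a}
ground layer = {0:u}
drop-orders for the pieces not yet dropped (sum over which currently-grounded one goes next):
  1 to go: {3} 1  {6} 1
  2 to go: {3,6} 2  {5,6} 1
  3 to go: {2,3,6} 2  {3,5,6} 3  {4,5,6} 1
  4 to go: {2,3,5,6} 5  {3,4,5,6} 4
  5 to go: {2,3,4,5,6} 9
  if 0:u drops first: 9 orders

9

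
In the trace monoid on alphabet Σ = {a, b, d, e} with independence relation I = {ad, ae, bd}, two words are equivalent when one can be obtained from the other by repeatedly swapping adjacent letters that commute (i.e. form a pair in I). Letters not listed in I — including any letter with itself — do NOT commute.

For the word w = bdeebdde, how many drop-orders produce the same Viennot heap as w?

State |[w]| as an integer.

piece 0:b — minimal
piece 1:d — minimal
piece 2:e rests on {0:b, 1:d}
piece 3:e rests on {2:e}
piece 4:b rests on {3:e}
piece 5:d rests on {3:e}
piece 6:d rests on {5:d}
piece 7:e rests on {4:b, 6:d}
minimal pieces: {0:b, 1:d}
ways to finish when only these pieces remain (= sum over removing one remaining piece with nothing left below it):
  1 left: {7}→1
  2 left: {4,7}→1  {6,7}→1
  3 left: {4,6,7}→2  {5,6,7}→1
  4 left: {4,5,6,7}→3
  5 left: {3,4,5,6,7}→3
  6 left: {2,3,4,5,6,7}→3
  placing 0:b first → 3 extensions
  placing 1:d first → 3 extensions
total linear extensions = 6

6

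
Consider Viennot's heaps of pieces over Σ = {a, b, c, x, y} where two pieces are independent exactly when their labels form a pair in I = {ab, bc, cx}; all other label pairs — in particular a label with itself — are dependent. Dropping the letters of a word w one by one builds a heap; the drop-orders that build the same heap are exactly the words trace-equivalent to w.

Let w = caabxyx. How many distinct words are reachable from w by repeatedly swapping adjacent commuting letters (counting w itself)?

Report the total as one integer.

4

0(c) covers ∅
1(a) covers 0:c
2(a) covers 1:a
3(b) covers ∅
4(x) covers 2:a, 3:b
5(y) covers 4:x
6(x) covers 5:y
floor of heap: 0:c, 3:b
completions by unplaced set U, small U first (add the entries for U minus each lowest piece of U):
  |U|=1: {6}:1
  |U|=2: {5,6}:1
  |U|=3: {4,5,6}:1
  |U|=4: {2,4,5,6}:1  {3,4,5,6}:1
  |U|=5: {1,2,4,5,6}:1  {2,3,4,5,6}:2
  start at 0(c): 3
  start at 3(b): 1
sum over floor = 4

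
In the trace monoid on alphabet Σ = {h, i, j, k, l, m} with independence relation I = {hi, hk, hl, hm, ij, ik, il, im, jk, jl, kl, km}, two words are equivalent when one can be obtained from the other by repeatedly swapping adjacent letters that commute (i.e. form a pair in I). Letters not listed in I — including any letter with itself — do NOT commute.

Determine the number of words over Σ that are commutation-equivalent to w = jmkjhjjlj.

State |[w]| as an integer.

54

0(j) covers ∅
1(m) covers 0:j
2(k) covers ∅
3(j) covers 1:m
4(h) covers 3:j
5(j) covers 4:h
6(j) covers 5:j
7(l) covers 1:m
8(j) covers 6:j
floor of heap: 0:j, 2:k
completions by unplaced set U, small U first (add the entries for U minus each lowest piece of U):
  |U|=1: {2}:1  {7}:1  {8}:1
  |U|=2: {2,7}:2  {2,8}:2  {6,8}:1  {7,8}:2
  |U|=3: {2,6,8}:3  {2,7,8}:6  {5,6,8}:1  {6,7,8}:3
  |U|=4: {2,5,6,8}:4  {2,6,7,8}:12  {4,5,6,8}:1  {5,6,7,8}:4
  |U|=5: {2,4,5,6,8}:5  {2,5,6,7,8}:20  {3,4,5,6,8}:1  {4,5,6,7,8}:5
  |U|=6: {2,3,4,5,6,8}:6  {2,4,5,6,7,8}:30  {3,4,5,6,7,8}:6
  |U|=7: {1,3,4,5,6,7,8}:6  {2,3,4,5,6,7,8}:42
  start at 0(j): 48
  start at 2(k): 6
sum over floor = 54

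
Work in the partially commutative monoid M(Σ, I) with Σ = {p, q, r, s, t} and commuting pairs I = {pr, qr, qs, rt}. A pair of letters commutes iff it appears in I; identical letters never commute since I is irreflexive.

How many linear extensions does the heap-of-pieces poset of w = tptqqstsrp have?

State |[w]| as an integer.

0(t) covers ∅
1(p) covers 0:t
2(t) covers 1:p
3(q) covers 2:t
4(q) covers 3:q
5(s) covers 2:t
6(t) covers 4:q, 5:s
7(s) covers 6:t
8(r) covers 7:s
9(p) covers 7:s
floor of heap: 0:t
completions by unplaced set U, small U first (add the entries for U minus each lowest piece of U):
  |U|=1: {8}:1  {9}:1
  |U|=2: {8,9}:2
  |U|=3: {7,8,9}:2
  |U|=4: {6,7,8,9}:2
  |U|=5: {4,6,7,8,9}:2  {5,6,7,8,9}:2
  |U|=6: {3,4,6,7,8,9}:2  {4,5,6,7,8,9}:4
  |U|=7: {3,4,5,6,7,8,9}:6
  |U|=8: {2,3,4,5,6,7,8,9}:6
  start at 0(t): 6

6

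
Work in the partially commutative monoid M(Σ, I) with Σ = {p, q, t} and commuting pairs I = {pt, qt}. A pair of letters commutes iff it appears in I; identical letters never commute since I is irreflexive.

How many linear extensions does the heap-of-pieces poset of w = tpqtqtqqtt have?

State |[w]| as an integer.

#0=t has no predecessor
#1=p has no predecessor
#2=q depends on [1:p]
#3=t depends on [0:t]
#4=q depends on [2:q]
#5=t depends on [3:t]
#6=q depends on [4:q]
#7=q depends on [6:q]
#8=t depends on [5:t]
#9=t depends on [8:t]
sources: [0:t, 1:p]
N(rest) = Σ N(rest − s) over sources s of rest; N(one piece) = 1:
  size 1 → [7]=1  [9]=1
  size 2 → [6,7]=1  [7,9]=2  [8,9]=1
  size 3 → [4,6,7]=1  [5,8,9]=1  [6,7,9]=3  [7,8,9]=3
  size 4 → [2,4,6,7]=1  [3,5,8,9]=1  [4,6,7,9]=4  [5,7,8,9]=4  [6,7,8,9]=6
  size 5 → [0,3,5,8,9]=1  [1,2,4,6,7]=1  [2,4,6,7,9]=5  [3,5,7,8,9]=5  [4,6,7,8,9]=10  [5,6,7,8,9]=10
  size 6 → [0,3,5,7,8,9]=6  [1,2,4,6,7,9]=6  [2,4,6,7,8,9]=15  [3,5,6,7,8,9]=15  [4,5,6,7,8,9]=20
  size 7 → [0,3,5,6,7,8,9]=21  [1,2,4,6,7,8,9]=21  [2,4,5,6,7,8,9]=35  [3,4,5,6,7,8,9]=35
  size 8 → [0,3,4,5,6,7,8,9]=56  [1,2,4,5,6,7,8,9]=56  [2,3,4,5,6,7,8,9]=70
  first=0(t) contributes 126
  first=1(p) contributes 126
|[w]| = 252

252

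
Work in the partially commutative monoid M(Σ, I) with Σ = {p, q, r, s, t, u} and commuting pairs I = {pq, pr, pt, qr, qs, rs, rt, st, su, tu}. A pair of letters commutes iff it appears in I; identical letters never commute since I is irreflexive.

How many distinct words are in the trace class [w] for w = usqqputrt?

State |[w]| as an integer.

75

drop 0:u onto floor
drop 1:s onto floor
drop 2:q onto {0:u}
drop 3:q onto {2:q}
drop 4:p onto {0:u, 1:s}
drop 5:u onto {3:q, 4:p}
drop 6:t onto {3:q}
drop 7:r onto {5:u}
drop 8:t onto {6:t}
ground layer = {0:u, 1:s}
drop-orders for the pieces not yet dropped (sum over which currently-grounded one goes next):
  1 to go: {7} 1  {8} 1
  2 to go: {5,7} 1  {6,8} 1  {7,8} 2
  3 to go: {4,5,7} 1  {5,7,8} 3  {6,7,8} 3
  4 to go: {1,4,5,7} 1  {4,5,7,8} 4  {5,6,7,8} 6
  5 to go: {1,4,5,7,8} 5  {3,5,6,7,8} 6  {4,5,6,7,8} 10
  6 to go: {1,4,5,6,7,8} 15  {2,3,5,6,7,8} 6  {3,4,5,6,7,8} 16
  7 to go: {1,3,4,5,6,7,8} 31  {2,3,4,5,6,7,8} 22
  if 0:u drops first: 53 orders
  if 1:s drops first: 22 orders
heap linearizations: 75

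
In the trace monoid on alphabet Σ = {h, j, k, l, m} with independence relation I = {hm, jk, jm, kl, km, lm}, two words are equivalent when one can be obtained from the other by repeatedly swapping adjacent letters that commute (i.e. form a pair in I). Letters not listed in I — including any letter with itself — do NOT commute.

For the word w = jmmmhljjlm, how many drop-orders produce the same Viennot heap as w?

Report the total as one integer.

drop 0:j onto floor
drop 1:m onto floor
drop 2:m onto {1:m}
drop 3:m onto {2:m}
drop 4:h onto {0:j}
drop 5:l onto {4:h}
drop 6:j onto {5:l}
drop 7:j onto {6:j}
drop 8:l onto {7:j}
drop 9:m onto {3:m}
ground layer = {0:j, 1:m}
drop-orders for the pieces not yet dropped (sum over which currently-grounded one goes next):
  1 to go: {8} 1  {9} 1
  2 to go: {3,9} 1  {7,8} 1  {8,9} 2
  3 to go: {2,3,9} 1  {3,8,9} 3  {6,7,8} 1  {7,8,9} 3
  4 to go: {1,2,3,9} 1  {2,3,8,9} 4  {3,7,8,9} 6  {5,6,7,8} 1  {6,7,8,9} 4
  5 to go: {1,2,3,8,9} 5  {2,3,7,8,9} 10  {3,6,7,8,9} 10  {4,5,6,7,8} 1  {5,6,7,8,9} 5
  6 to go: {0,4,5,6,7,8} 1  {1,2,3,7,8,9} 15  {2,3,6,7,8,9} 20  {3,5,6,7,8,9} 15  {4,5,6,7,8,9} 6
  7 to go: {0,4,5,6,7,8,9} 7  {1,2,3,6,7,8,9} 35  {2,3,5,6,7,8,9} 35  {3,4,5,6,7,8,9} 21
  8 to go: {0,3,4,5,6,7,8,9} 28  {1,2,3,5,6,7,8,9} 70  {2,3,4,5,6,7,8,9} 56
  if 0:j drops first: 126 orders
  if 1:m drops first: 84 orders
heap linearizations: 210

210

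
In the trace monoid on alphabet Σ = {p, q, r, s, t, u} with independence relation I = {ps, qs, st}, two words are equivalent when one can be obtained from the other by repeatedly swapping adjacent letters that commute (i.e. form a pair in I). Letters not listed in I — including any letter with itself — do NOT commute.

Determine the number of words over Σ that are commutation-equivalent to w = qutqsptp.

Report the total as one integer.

6

drop 0:q onto floor
drop 1:u onto {0:q}
drop 2:t onto {1:u}
drop 3:q onto {2:t}
drop 4:s onto {1:u}
drop 5:p onto {3:q}
drop 6:t onto {5:p}
drop 7:p onto {6:t}
ground layer = {0:q}
drop-orders for the pieces not yet dropped (sum over which currently-grounded one goes next):
  1 to go: {4} 1  {7} 1
  2 to go: {4,7} 2  {6,7} 1
  3 to go: {4,6,7} 3  {5,6,7} 1
  4 to go: {3,5,6,7} 1  {4,5,6,7} 4
  5 to go: {2,3,5,6,7} 1  {3,4,5,6,7} 5
  6 to go: {2,3,4,5,6,7} 6
  if 0:q drops first: 6 orders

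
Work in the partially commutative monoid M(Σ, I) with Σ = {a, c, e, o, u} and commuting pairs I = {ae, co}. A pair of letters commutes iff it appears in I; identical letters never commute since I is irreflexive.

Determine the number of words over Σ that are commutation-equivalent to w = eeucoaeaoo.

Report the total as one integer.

0(e) covers ∅
1(e) covers 0:e
2(u) covers 1:e
3(c) covers 2:u
4(o) covers 2:u
5(a) covers 3:c, 4:o
6(e) covers 3:c, 4:o
7(a) covers 5:a
8(o) covers 6:e, 7:a
9(o) covers 8:o
floor of heap: 0:e
completions by unplaced set U, small U first (add the entries for U minus each lowest piece of U):
  |U|=1: {9}:1
  |U|=2: {8,9}:1
  |U|=3: {6,8,9}:1  {7,8,9}:1
  |U|=4: {5,7,8,9}:1  {6,7,8,9}:2
  |U|=5: {5,6,7,8,9}:3
  |U|=6: {3,5,6,7,8,9}:3  {4,5,6,7,8,9}:3
  |U|=7: {3,4,5,6,7,8,9}:6
  |U|=8: {2,3,4,5,6,7,8,9}:6
  start at 0(e): 6

6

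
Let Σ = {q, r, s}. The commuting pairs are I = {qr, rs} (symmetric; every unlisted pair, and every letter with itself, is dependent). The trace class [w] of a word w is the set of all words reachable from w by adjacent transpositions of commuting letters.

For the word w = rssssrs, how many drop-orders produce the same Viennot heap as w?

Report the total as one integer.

21

piece 0:r — minimal
piece 1:s — minimal
piece 2:s rests on {1:s}
piece 3:s rests on {2:s}
piece 4:s rests on {3:s}
piece 5:r rests on {0:r}
piece 6:s rests on {4:s}
minimal pieces: {0:r, 1:s}
ways to finish when only these pieces remain (= sum over removing one remaining piece with nothing left below it):
  1 left: {5}→1  {6}→1
  2 left: {0,5}→1  {4,6}→1  {5,6}→2
  3 left: {0,5,6}→3  {3,4,6}→1  {4,5,6}→3
  4 left: {0,4,5,6}→6  {2,3,4,6}→1  {3,4,5,6}→4
  5 left: {0,3,4,5,6}→10  {1,2,3,4,6}→1  {2,3,4,5,6}→5
  placing 0:r first → 6 extensions
  placing 1:s first → 15 extensions
total linear extensions = 21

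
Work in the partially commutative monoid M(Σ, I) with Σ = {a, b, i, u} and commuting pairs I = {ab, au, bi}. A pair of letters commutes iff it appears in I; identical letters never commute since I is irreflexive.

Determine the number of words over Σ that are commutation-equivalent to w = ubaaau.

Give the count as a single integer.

20

piece 0:u — minimal
piece 1:b rests on {0:u}
piece 2:a — minimal
piece 3:a rests on {2:a}
piece 4:a rests on {3:a}
piece 5:u rests on {1:b}
minimal pieces: {0:u, 2:a}
ways to finish when only these pieces remain (= sum over removing one remaining piece with nothing left below it):
  1 left: {4}→1  {5}→1
  2 left: {1,5}→1  {3,4}→1  {4,5}→2
  3 left: {0,1,5}→1  {1,4,5}→3  {2,3,4}→1  {3,4,5}→3
  4 left: {0,1,4,5}→4  {1,3,4,5}→6  {2,3,4,5}→4
  placing 0:u first → 10 extensions
  placing 2:a first → 10 extensions
total linear extensions = 20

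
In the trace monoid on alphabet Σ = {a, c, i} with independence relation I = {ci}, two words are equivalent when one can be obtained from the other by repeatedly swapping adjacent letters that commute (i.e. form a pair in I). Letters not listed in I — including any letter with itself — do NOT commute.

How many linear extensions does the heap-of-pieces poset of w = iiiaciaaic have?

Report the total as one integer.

0(i) covers ∅
1(i) covers 0:i
2(i) covers 1:i
3(a) covers 2:i
4(c) covers 3:a
5(i) covers 3:a
6(a) covers 4:c, 5:i
7(a) covers 6:a
8(i) covers 7:a
9(c) covers 7:a
floor of heap: 0:i
completions by unplaced set U, small U first (add the entries for U minus each lowest piece of U):
  |U|=1: {8}:1  {9}:1
  |U|=2: {8,9}:2
  |U|=3: {7,8,9}:2
  |U|=4: {6,7,8,9}:2
  |U|=5: {4,6,7,8,9}:2  {5,6,7,8,9}:2
  |U|=6: {4,5,6,7,8,9}:4
  |U|=7: {3,4,5,6,7,8,9}:4
  |U|=8: {2,3,4,5,6,7,8,9}:4
  start at 0(i): 4

4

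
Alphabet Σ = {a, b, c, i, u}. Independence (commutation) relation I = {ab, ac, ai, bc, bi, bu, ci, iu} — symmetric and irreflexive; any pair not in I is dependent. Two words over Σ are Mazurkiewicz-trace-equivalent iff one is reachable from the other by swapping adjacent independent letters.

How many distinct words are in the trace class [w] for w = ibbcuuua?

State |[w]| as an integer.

piece 0:i — minimal
piece 1:b — minimal
piece 2:b rests on {1:b}
piece 3:c — minimal
piece 4:u rests on {3:c}
piece 5:u rests on {4:u}
piece 6:u rests on {5:u}
piece 7:a rests on {6:u}
minimal pieces: {0:i, 1:b, 3:c}
ways to finish when only these pieces remain (= sum over removing one remaining piece with nothing left below it):
  1 left: {0}→1  {2}→1  {7}→1
  2 left: {0,2}→2  {0,7}→2  {1,2}→1  {2,7}→2  {6,7}→1
  3 left: {0,1,2}→3  {0,2,7}→6  {0,6,7}→3  {1,2,7}→3  {2,6,7}→3  {5,6,7}→1
  4 left: {0,1,2,7}→12  {0,2,6,7}→12  {0,5,6,7}→4  {1,2,6,7}→6  {2,5,6,7}→4  {4,5,6,7}→1
  5 left: {0,1,2,6,7}→30  {0,2,5,6,7}→20  {0,4,5,6,7}→5  {1,2,5,6,7}→10  {2,4,5,6,7}→5  {3,4,5,6,7}→1
  6 left: {0,1,2,5,6,7}→60  {0,2,4,5,6,7}→30  {0,3,4,5,6,7}→6  {1,2,4,5,6,7}→15  {2,3,4,5,6,7}→6
  placing 0:i first → 21 extensions
  placing 1:b first → 42 extensions
  placing 3:c first → 105 extensions
total linear extensions = 168

168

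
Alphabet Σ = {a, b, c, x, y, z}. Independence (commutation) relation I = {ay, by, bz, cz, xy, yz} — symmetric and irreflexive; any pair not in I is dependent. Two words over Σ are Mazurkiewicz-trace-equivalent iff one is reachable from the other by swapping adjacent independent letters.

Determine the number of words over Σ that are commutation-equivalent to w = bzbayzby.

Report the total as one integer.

#0=b has no predecessor
#1=z has no predecessor
#2=b depends on [0:b]
#3=a depends on [1:z, 2:b]
#4=y has no predecessor
#5=z depends on [3:a]
#6=b depends on [3:a]
#7=y depends on [4:y]
sources: [0:b, 1:z, 4:y]
N(rest) = Σ N(rest − s) over sources s of rest; N(one piece) = 1:
  size 1 → [5]=1  [6]=1  [7]=1
  size 2 → [4,7]=1  [5,6]=2  [5,7]=2  [6,7]=2
  size 3 → [3,5,6]=2  [4,5,7]=3  [4,6,7]=3  [5,6,7]=6
  size 4 → [1,3,5,6]=2  [2,3,5,6]=2  [3,5,6,7]=8  [4,5,6,7]=12
  size 5 → [0,2,3,5,6]=2  [1,2,3,5,6]=4  [1,3,5,6,7]=10  [2,3,5,6,7]=10  [3,4,5,6,7]=20
  size 6 → [0,1,2,3,5,6]=6  [0,2,3,5,6,7]=12  [1,2,3,5,6,7]=24  [1,3,4,5,6,7]=30  [2,3,4,5,6,7]=30
  first=0(b) contributes 84
  first=1(z) contributes 42
  first=4(y) contributes 42
|[w]| = 168

168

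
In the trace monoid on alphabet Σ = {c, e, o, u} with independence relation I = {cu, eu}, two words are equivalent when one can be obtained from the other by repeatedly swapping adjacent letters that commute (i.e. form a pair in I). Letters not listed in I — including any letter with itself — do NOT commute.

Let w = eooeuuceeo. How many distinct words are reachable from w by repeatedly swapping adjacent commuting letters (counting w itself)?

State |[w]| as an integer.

piece 0:e — minimal
piece 1:o rests on {0:e}
piece 2:o rests on {1:o}
piece 3:e rests on {2:o}
piece 4:u rests on {2:o}
piece 5:u rests on {4:u}
piece 6:c rests on {3:e}
piece 7:e rests on {6:c}
piece 8:e rests on {7:e}
piece 9:o rests on {5:u, 8:e}
minimal pieces: {0:e}
ways to finish when only these pieces remain (= sum over removing one remaining piece with nothing left below it):
  1 left: {9}→1
  2 left: {5,9}→1  {8,9}→1
  3 left: {4,5,9}→1  {5,8,9}→2  {7,8,9}→1
  4 left: {4,5,8,9}→3  {5,7,8,9}→3  {6,7,8,9}→1
  5 left: {3,6,7,8,9}→1  {4,5,7,8,9}→6  {5,6,7,8,9}→4
  6 left: {3,5,6,7,8,9}→5  {4,5,6,7,8,9}→10
  7 left: {3,4,5,6,7,8,9}→15
  8 left: {2,3,4,5,6,7,8,9}→15
  placing 0:e first → 15 extensions

15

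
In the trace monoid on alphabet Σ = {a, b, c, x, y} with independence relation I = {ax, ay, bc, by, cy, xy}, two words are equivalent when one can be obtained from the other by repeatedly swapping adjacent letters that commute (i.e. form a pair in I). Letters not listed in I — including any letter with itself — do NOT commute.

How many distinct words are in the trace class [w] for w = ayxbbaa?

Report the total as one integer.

14

0(a) covers ∅
1(y) covers ∅
2(x) covers ∅
3(b) covers 0:a, 2:x
4(b) covers 3:b
5(a) covers 4:b
6(a) covers 5:a
floor of heap: 0:a, 1:y, 2:x
completions by unplaced set U, small U first (add the entries for U minus each lowest piece of U):
  |U|=1: {1}:1  {6}:1
  |U|=2: {1,6}:2  {5,6}:1
  |U|=3: {1,5,6}:3  {4,5,6}:1
  |U|=4: {1,4,5,6}:4  {3,4,5,6}:1
  |U|=5: {0,3,4,5,6}:1  {1,3,4,5,6}:5  {2,3,4,5,6}:1
  start at 0(a): 6
  start at 1(y): 2
  start at 2(x): 6
sum over floor = 14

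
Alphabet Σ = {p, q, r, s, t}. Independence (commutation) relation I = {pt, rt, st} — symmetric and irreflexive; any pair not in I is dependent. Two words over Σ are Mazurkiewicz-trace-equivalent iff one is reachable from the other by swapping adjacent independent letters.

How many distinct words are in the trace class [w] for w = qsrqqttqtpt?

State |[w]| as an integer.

#0=q has no predecessor
#1=s depends on [0:q]
#2=r depends on [1:s]
#3=q depends on [2:r]
#4=q depends on [3:q]
#5=t depends on [4:q]
#6=t depends on [5:t]
#7=q depends on [6:t]
#8=t depends on [7:q]
#9=p depends on [7:q]
#10=t depends on [8:t]
sources: [0:q]
N(rest) = Σ N(rest − s) over sources s of rest; N(one piece) = 1:
  size 1 → [9]=1  [10]=1
  size 2 → [8,10]=1  [9,10]=2
  size 3 → [8,9,10]=3
  size 4 → [7,8,9,10]=3
  size 5 → [6,7,8,9,10]=3
  size 6 → [5,6,7,8,9,10]=3
  size 7 → [4,5,6,7,8,9,10]=3
  size 8 → [3,4,5,6,7,8,9,10]=3
  size 9 → [2,3,4,5,6,7,8,9,10]=3
  first=0(q) contributes 3

3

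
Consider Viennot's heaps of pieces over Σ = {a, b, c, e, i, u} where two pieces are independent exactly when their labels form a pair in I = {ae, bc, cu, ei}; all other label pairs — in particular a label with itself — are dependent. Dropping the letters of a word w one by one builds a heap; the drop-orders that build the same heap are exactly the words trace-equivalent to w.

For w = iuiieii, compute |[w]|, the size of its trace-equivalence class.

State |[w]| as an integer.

5

#0=i has no predecessor
#1=u depends on [0:i]
#2=i depends on [1:u]
#3=i depends on [2:i]
#4=e depends on [1:u]
#5=i depends on [3:i]
#6=i depends on [5:i]
sources: [0:i]
N(rest) = Σ N(rest − s) over sources s of rest; N(one piece) = 1:
  size 1 → [4]=1  [6]=1
  size 2 → [4,6]=2  [5,6]=1
  size 3 → [3,5,6]=1  [4,5,6]=3
  size 4 → [2,3,5,6]=1  [3,4,5,6]=4
  size 5 → [2,3,4,5,6]=5
  first=0(i) contributes 5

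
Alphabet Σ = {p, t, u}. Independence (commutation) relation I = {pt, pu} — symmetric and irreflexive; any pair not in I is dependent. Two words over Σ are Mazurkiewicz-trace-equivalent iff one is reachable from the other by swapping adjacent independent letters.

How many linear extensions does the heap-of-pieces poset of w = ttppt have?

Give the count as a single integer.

10

0(t) covers ∅
1(t) covers 0:t
2(p) covers ∅
3(p) covers 2:p
4(t) covers 1:t
floor of heap: 0:t, 2:p
completions by unplaced set U, small U first (add the entries for U minus each lowest piece of U):
  |U|=1: {3}:1  {4}:1
  |U|=2: {1,4}:1  {2,3}:1  {3,4}:2
  |U|=3: {0,1,4}:1  {1,3,4}:3  {2,3,4}:3
  start at 0(t): 6
  start at 2(p): 4
sum over floor = 10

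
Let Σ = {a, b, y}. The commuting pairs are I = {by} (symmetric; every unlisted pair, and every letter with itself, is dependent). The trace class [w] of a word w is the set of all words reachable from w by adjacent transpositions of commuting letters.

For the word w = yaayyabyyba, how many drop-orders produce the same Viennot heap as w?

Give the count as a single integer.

6

piece 0:y — minimal
piece 1:a rests on {0:y}
piece 2:a rests on {1:a}
piece 3:y rests on {2:a}
piece 4:y rests on {3:y}
piece 5:a rests on {4:y}
piece 6:b rests on {5:a}
piece 7:y rests on {5:a}
piece 8:y rests on {7:y}
piece 9:b rests on {6:b}
piece 10:a rests on {8:y, 9:b}
minimal pieces: {0:y}
ways to finish when only these pieces remain (= sum over removing one remaining piece with nothing left below it):
  1 left: {10}→1
  2 left: {8,10}→1  {9,10}→1
  3 left: {6,9,10}→1  {7,8,10}→1  {8,9,10}→2
  4 left: {6,8,9,10}→3  {7,8,9,10}→3
  5 left: {6,7,8,9,10}→6
  6 left: {5,6,7,8,9,10}→6
  7 left: {4,5,6,7,8,9,10}→6
  8 left: {3,4,5,6,7,8,9,10}→6
  9 left: {2,3,4,5,6,7,8,9,10}→6
  placing 0:y first → 6 extensions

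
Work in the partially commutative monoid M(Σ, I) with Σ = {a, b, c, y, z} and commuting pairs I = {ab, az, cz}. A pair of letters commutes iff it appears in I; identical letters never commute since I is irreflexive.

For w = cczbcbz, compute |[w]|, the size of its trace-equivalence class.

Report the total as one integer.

0(c) covers ∅
1(c) covers 0:c
2(z) covers ∅
3(b) covers 1:c, 2:z
4(c) covers 3:b
5(b) covers 4:c
6(z) covers 5:b
floor of heap: 0:c, 2:z
completions by unplaced set U, small U first (add the entries for U minus each lowest piece of U):
  |U|=1: {6}:1
  |U|=2: {5,6}:1
  |U|=3: {4,5,6}:1
  |U|=4: {3,4,5,6}:1
  |U|=5: {1,3,4,5,6}:1  {2,3,4,5,6}:1
  start at 0(c): 2
  start at 2(z): 1
sum over floor = 3

3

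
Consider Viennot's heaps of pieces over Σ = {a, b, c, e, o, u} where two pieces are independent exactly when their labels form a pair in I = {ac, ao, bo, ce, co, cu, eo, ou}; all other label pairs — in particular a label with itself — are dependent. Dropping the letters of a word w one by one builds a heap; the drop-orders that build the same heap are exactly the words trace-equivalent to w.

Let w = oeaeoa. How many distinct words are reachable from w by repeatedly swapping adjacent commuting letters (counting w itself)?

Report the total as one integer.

#0=o has no predecessor
#1=e has no predecessor
#2=a depends on [1:e]
#3=e depends on [2:a]
#4=o depends on [0:o]
#5=a depends on [3:e]
sources: [0:o, 1:e]
N(rest) = Σ N(rest − s) over sources s of rest; N(one piece) = 1:
  size 1 → [4]=1  [5]=1
  size 2 → [0,4]=1  [3,5]=1  [4,5]=2
  size 3 → [0,4,5]=3  [2,3,5]=1  [3,4,5]=3
  size 4 → [0,3,4,5]=6  [1,2,3,5]=1  [2,3,4,5]=4
  first=0(o) contributes 5
  first=1(e) contributes 10
|[w]| = 15

15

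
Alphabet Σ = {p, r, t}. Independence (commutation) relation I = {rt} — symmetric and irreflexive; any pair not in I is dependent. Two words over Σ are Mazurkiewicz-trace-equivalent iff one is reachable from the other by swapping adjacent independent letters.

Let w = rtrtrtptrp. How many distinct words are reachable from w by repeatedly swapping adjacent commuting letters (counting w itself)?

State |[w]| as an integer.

40

drop 0:r onto floor
drop 1:t onto floor
drop 2:r onto {0:r}
drop 3:t onto {1:t}
drop 4:r onto {2:r}
drop 5:t onto {3:t}
drop 6:p onto {4:r, 5:t}
drop 7:t onto {6:p}
drop 8:r onto {6:p}
drop 9:p onto {7:t, 8:r}
ground layer = {0:r, 1:t}
drop-orders for the pieces not yet dropped (sum over which currently-grounded one goes next):
  1 to go: {9} 1
  2 to go: {7,9} 1  {8,9} 1
  3 to go: {7,8,9} 2
  4 to go: {6,7,8,9} 2
  5 to go: {4,6,7,8,9} 2  {5,6,7,8,9} 2
  6 to go: {2,4,6,7,8,9} 2  {3,5,6,7,8,9} 2  {4,5,6,7,8,9} 4
  7 to go: {0,2,4,6,7,8,9} 2  {1,3,5,6,7,8,9} 2  {2,4,5,6,7,8,9} 6  {3,4,5,6,7,8,9} 6
  8 to go: {0,2,4,5,6,7,8,9} 8  {1,3,4,5,6,7,8,9} 8  {2,3,4,5,6,7,8,9} 12
  if 0:r drops first: 20 orders
  if 1:t drops first: 20 orders
heap linearizations: 40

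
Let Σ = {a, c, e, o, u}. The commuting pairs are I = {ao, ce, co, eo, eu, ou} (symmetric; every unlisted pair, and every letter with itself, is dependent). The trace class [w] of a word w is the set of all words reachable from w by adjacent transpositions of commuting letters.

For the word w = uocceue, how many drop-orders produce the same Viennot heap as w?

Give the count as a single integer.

105

#0=u has no predecessor
#1=o has no predecessor
#2=c depends on [0:u]
#3=c depends on [2:c]
#4=e has no predecessor
#5=u depends on [3:c]
#6=e depends on [4:e]
sources: [0:u, 1:o, 4:e]
N(rest) = Σ N(rest − s) over sources s of rest; N(one piece) = 1:
  size 1 → [1]=1  [5]=1  [6]=1
  size 2 → [1,5]=2  [1,6]=2  [3,5]=1  [4,6]=1  [5,6]=2
  size 3 → [1,3,5]=3  [1,4,6]=3  [1,5,6]=6  [2,3,5]=1  [3,5,6]=3  [4,5,6]=3
  size 4 → [0,2,3,5]=1  [1,2,3,5]=4  [1,3,5,6]=12  [1,4,5,6]=12  [2,3,5,6]=4  [3,4,5,6]=6
  size 5 → [0,1,2,3,5]=5  [0,2,3,5,6]=5  [1,2,3,5,6]=20  [1,3,4,5,6]=30  [2,3,4,5,6]=10
  first=0(u) contributes 60
  first=1(o) contributes 15
  first=4(e) contributes 30
|[w]| = 105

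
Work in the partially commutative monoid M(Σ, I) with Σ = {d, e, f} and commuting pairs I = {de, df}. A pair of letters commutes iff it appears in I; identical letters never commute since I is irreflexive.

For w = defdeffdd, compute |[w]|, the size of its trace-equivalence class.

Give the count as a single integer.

piece 0:d — minimal
piece 1:e — minimal
piece 2:f rests on {1:e}
piece 3:d rests on {0:d}
piece 4:e rests on {2:f}
piece 5:f rests on {4:e}
piece 6:f rests on {5:f}
piece 7:d rests on {3:d}
piece 8:d rests on {7:d}
minimal pieces: {0:d, 1:e}
ways to finish when only these pieces remain (= sum over removing one remaining piece with nothing left below it):
  1 left: {6}→1  {8}→1
  2 left: {5,6}→1  {6,8}→2  {7,8}→1
  3 left: {3,7,8}→1  {4,5,6}→1  {5,6,8}→3  {6,7,8}→3
  4 left: {0,3,7,8}→1  {2,4,5,6}→1  {3,6,7,8}→4  {4,5,6,8}→4  {5,6,7,8}→6
  5 left: {0,3,6,7,8}→5  {1,2,4,5,6}→1  {2,4,5,6,8}→5  {3,5,6,7,8}→10  {4,5,6,7,8}→10
  6 left: {0,3,5,6,7,8}→15  {1,2,4,5,6,8}→6  {2,4,5,6,7,8}→15  {3,4,5,6,7,8}→20
  7 left: {0,3,4,5,6,7,8}→35  {1,2,4,5,6,7,8}→21  {2,3,4,5,6,7,8}→35
  placing 0:d first → 56 extensions
  placing 1:e first → 70 extensions
total linear extensions = 126

126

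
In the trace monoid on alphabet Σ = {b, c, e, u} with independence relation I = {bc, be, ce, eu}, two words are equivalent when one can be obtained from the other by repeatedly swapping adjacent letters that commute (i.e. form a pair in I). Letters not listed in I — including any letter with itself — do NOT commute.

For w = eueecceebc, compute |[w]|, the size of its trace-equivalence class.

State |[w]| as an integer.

1008

drop 0:e onto floor
drop 1:u onto floor
drop 2:e onto {0:e}
drop 3:e onto {2:e}
drop 4:c onto {1:u}
drop 5:c onto {4:c}
drop 6:e onto {3:e}
drop 7:e onto {6:e}
drop 8:b onto {1:u}
drop 9:c onto {5:c}
ground layer = {0:e, 1:u}
drop-orders for the pieces not yet dropped (sum over which currently-grounded one goes next):
  1 to go: {7} 1  {8} 1  {9} 1
  2 to go: {5,9} 1  {6,7} 1  {7,8} 2  {7,9} 2  {8,9} 2
  3 to go: {3,6,7} 1  {4,5,9} 1  {5,7,9} 3  {5,8,9} 3  {6,7,8} 3  {6,7,9} 3  {7,8,9} 6
  4 to go: {2,3,6,7} 1  {3,6,7,8} 4  {3,6,7,9} 4  {4,5,7,9} 4  {4,5,8,9} 4  {5,6,7,9} 6  {5,7,8,9} 12  {6,7,8,9} 12
  5 to go: {0,2,3,6,7} 1  {1,4,5,8,9} 4  {2,3,6,7,8} 5  {2,3,6,7,9} 5  {3,5,6,7,9} 10  {3,6,7,8,9} 20  {4,5,6,7,9} 10  {4,5,7,8,9} 20  {5,6,7,8,9} 30
  6 to go: {0,2,3,6,7,8} 6  {0,2,3,6,7,9} 6  {1,4,5,7,8,9} 24  {2,3,5,6,7,9} 15  {2,3,6,7,8,9} 30  {3,4,5,6,7,9} 20  {3,5,6,7,8,9} 60  {4,5,6,7,8,9} 60
  7 to go: {0,2,3,5,6,7,9} 21  {0,2,3,6,7,8,9} 42  {1,4,5,6,7,8,9} 84  {2,3,4,5,6,7,9} 35  {2,3,5,6,7,8,9} 105  {3,4,5,6,7,8,9} 140
  8 to go: {0,2,3,4,5,6,7,9} 56  {0,2,3,5,6,7,8,9} 168  {1,3,4,5,6,7,8,9} 224  {2,3,4,5,6,7,8,9} 280
  if 0:e drops first: 504 orders
  if 1:u drops first: 504 orders
heap linearizations: 1008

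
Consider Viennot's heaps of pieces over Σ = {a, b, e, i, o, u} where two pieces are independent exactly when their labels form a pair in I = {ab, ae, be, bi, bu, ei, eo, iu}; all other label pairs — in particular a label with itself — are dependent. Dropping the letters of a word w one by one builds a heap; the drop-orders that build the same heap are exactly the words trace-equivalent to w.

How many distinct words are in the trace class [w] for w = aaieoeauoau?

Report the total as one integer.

21

piece 0:a — minimal
piece 1:a rests on {0:a}
piece 2:i rests on {1:a}
piece 3:e — minimal
piece 4:o rests on {2:i}
piece 5:e rests on {3:e}
piece 6:a rests on {4:o}
piece 7:u rests on {5:e, 6:a}
piece 8:o rests on {7:u}
piece 9:a rests on {8:o}
piece 10:u rests on {9:a}
minimal pieces: {0:a, 3:e}
ways to finish when only these pieces remain (= sum over removing one remaining piece with nothing left below it):
  1 left: {10}→1
  2 left: {9,10}→1
  3 left: {8,9,10}→1
  4 left: {7,8,9,10}→1
  5 left: {5,7,8,9,10}→1  {6,7,8,9,10}→1
  6 left: {3,5,7,8,9,10}→1  {4,6,7,8,9,10}→1  {5,6,7,8,9,10}→2
  7 left: {2,4,6,7,8,9,10}→1  {3,5,6,7,8,9,10}→3  {4,5,6,7,8,9,10}→3
  8 left: {1,2,4,6,7,8,9,10}→1  {2,4,5,6,7,8,9,10}→4  {3,4,5,6,7,8,9,10}→6
  9 left: {0,1,2,4,6,7,8,9,10}→1  {1,2,4,5,6,7,8,9,10}→5  {2,3,4,5,6,7,8,9,10}→10
  placing 0:a first → 15 extensions
  placing 3:e first → 6 extensions
total linear extensions = 21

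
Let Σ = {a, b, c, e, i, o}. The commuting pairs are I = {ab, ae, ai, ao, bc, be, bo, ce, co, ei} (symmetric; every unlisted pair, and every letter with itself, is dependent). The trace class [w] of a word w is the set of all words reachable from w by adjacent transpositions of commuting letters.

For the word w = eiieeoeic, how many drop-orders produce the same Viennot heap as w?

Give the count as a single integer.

drop 0:e onto floor
drop 1:i onto floor
drop 2:i onto {1:i}
drop 3:e onto {0:e}
drop 4:e onto {3:e}
drop 5:o onto {2:i, 4:e}
drop 6:e onto {5:o}
drop 7:i onto {5:o}
drop 8:c onto {7:i}
ground layer = {0:e, 1:i}
drop-orders for the pieces not yet dropped (sum over which currently-grounded one goes next):
  1 to go: {6} 1  {8} 1
  2 to go: {6,8} 2  {7,8} 1
  3 to go: {6,7,8} 3
  4 to go: {5,6,7,8} 3
  5 to go: {2,5,6,7,8} 3  {4,5,6,7,8} 3
  6 to go: {1,2,5,6,7,8} 3  {2,4,5,6,7,8} 6  {3,4,5,6,7,8} 3
  7 to go: {0,3,4,5,6,7,8} 3  {1,2,4,5,6,7,8} 9  {2,3,4,5,6,7,8} 9
  if 0:e drops first: 18 orders
  if 1:i drops first: 12 orders
heap linearizations: 30

30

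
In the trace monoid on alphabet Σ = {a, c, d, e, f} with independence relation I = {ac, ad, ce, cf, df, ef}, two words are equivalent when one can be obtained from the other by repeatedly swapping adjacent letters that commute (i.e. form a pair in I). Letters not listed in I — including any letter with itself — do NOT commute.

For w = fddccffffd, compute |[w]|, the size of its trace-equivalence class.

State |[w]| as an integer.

252

drop 0:f onto floor
drop 1:d onto floor
drop 2:d onto {1:d}
drop 3:c onto {2:d}
drop 4:c onto {3:c}
drop 5:f onto {0:f}
drop 6:f onto {5:f}
drop 7:f onto {6:f}
drop 8:f onto {7:f}
drop 9:d onto {4:c}
ground layer = {0:f, 1:d}
drop-orders for the pieces not yet dropped (sum over which currently-grounded one goes next):
  1 to go: {8} 1  {9} 1
  2 to go: {4,9} 1  {7,8} 1  {8,9} 2
  3 to go: {3,4,9} 1  {4,8,9} 3  {6,7,8} 1  {7,8,9} 3
  4 to go: {2,3,4,9} 1  {3,4,8,9} 4  {4,7,8,9} 6  {5,6,7,8} 1  {6,7,8,9} 4
  5 to go: {0,5,6,7,8} 1  {1,2,3,4,9} 1  {2,3,4,8,9} 5  {3,4,7,8,9} 10  {4,6,7,8,9} 10  {5,6,7,8,9} 5
  6 to go: {0,5,6,7,8,9} 6  {1,2,3,4,8,9} 6  {2,3,4,7,8,9} 15  {3,4,6,7,8,9} 20  {4,5,6,7,8,9} 15
  7 to go: {0,4,5,6,7,8,9} 21  {1,2,3,4,7,8,9} 21  {2,3,4,6,7,8,9} 35  {3,4,5,6,7,8,9} 35
  8 to go: {0,3,4,5,6,7,8,9} 56  {1,2,3,4,6,7,8,9} 56  {2,3,4,5,6,7,8,9} 70
  if 0:f drops first: 126 orders
  if 1:d drops first: 126 orders
heap linearizations: 252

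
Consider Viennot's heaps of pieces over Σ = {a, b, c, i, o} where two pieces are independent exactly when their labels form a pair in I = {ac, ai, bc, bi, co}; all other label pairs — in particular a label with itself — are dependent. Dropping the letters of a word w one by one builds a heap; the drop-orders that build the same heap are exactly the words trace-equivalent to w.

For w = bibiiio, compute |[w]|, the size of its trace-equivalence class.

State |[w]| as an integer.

15

piece 0:b — minimal
piece 1:i — minimal
piece 2:b rests on {0:b}
piece 3:i rests on {1:i}
piece 4:i rests on {3:i}
piece 5:i rests on {4:i}
piece 6:o rests on {2:b, 5:i}
minimal pieces: {0:b, 1:i}
ways to finish when only these pieces remain (= sum over removing one remaining piece with nothing left below it):
  1 left: {6}→1
  2 left: {2,6}→1  {5,6}→1
  3 left: {0,2,6}→1  {2,5,6}→2  {4,5,6}→1
  4 left: {0,2,5,6}→3  {2,4,5,6}→3  {3,4,5,6}→1
  5 left: {0,2,4,5,6}→6  {1,3,4,5,6}→1  {2,3,4,5,6}→4
  placing 0:b first → 5 extensions
  placing 1:i first → 10 extensions
total linear extensions = 15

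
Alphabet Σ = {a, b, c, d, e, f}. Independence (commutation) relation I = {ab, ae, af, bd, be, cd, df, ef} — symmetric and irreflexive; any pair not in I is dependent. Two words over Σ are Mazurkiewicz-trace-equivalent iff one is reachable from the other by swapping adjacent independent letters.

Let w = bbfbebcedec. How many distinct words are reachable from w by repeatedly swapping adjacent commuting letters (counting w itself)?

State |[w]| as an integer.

drop 0:b onto floor
drop 1:b onto {0:b}
drop 2:f onto {1:b}
drop 3:b onto {2:f}
drop 4:e onto floor
drop 5:b onto {3:b}
drop 6:c onto {4:e, 5:b}
drop 7:e onto {6:c}
drop 8:d onto {7:e}
drop 9:e onto {8:d}
drop 10:c onto {9:e}
ground layer = {0:b, 4:e}
drop-orders for the pieces not yet dropped (sum over which currently-grounded one goes next):
  1 to go: {10} 1
  2 to go: {9,10} 1
  3 to go: {8,9,10} 1
  4 to go: {7,8,9,10} 1
  5 to go: {6,7,8,9,10} 1
  6 to go: {4,6,7,8,9,10} 1  {5,6,7,8,9,10} 1
  7 to go: {3,5,6,7,8,9,10} 1  {4,5,6,7,8,9,10} 2
  8 to go: {2,3,5,6,7,8,9,10} 1  {3,4,5,6,7,8,9,10} 3
  9 to go: {1,2,3,5,6,7,8,9,10} 1  {2,3,4,5,6,7,8,9,10} 4
  if 0:b drops first: 5 orders
  if 4:e drops first: 1 orders
heap linearizations: 6

6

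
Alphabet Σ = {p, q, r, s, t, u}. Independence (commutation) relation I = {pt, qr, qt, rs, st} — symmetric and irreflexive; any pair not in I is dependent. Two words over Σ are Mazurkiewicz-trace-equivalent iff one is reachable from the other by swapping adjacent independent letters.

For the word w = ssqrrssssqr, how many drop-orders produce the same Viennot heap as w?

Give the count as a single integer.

165

0(s) covers ∅
1(s) covers 0:s
2(q) covers 1:s
3(r) covers ∅
4(r) covers 3:r
5(s) covers 2:q
6(s) covers 5:s
7(s) covers 6:s
8(s) covers 7:s
9(q) covers 8:s
10(r) covers 4:r
floor of heap: 0:s, 3:r
completions by unplaced set U, small U first (add the entries for U minus each lowest piece of U):
  |U|=1: {9}:1  {10}:1
  |U|=2: {4,10}:1  {8,9}:1  {9,10}:2
  |U|=3: {3,4,10}:1  {4,9,10}:3  {7,8,9}:1  {8,9,10}:3
  |U|=4: {3,4,9,10}:4  {4,8,9,10}:6  {6,7,8,9}:1  {7,8,9,10}:4
  |U|=5: {3,4,8,9,10}:10  {4,7,8,9,10}:10  {5,6,7,8,9}:1  {6,7,8,9,10}:5
  |U|=6: {2,5,6,7,8,9}:1  {3,4,7,8,9,10}:20  {4,6,7,8,9,10}:15  {5,6,7,8,9,10}:6
  |U|=7: {1,2,5,6,7,8,9}:1  {2,5,6,7,8,9,10}:7  {3,4,6,7,8,9,10}:35  {4,5,6,7,8,9,10}:21
  |U|=8: {0,1,2,5,6,7,8,9}:1  {1,2,5,6,7,8,9,10}:8  {2,4,5,6,7,8,9,10}:28  {3,4,5,6,7,8,9,10}:56
  |U|=9: {0,1,2,5,6,7,8,9,10}:9  {1,2,4,5,6,7,8,9,10}:36  {2,3,4,5,6,7,8,9,10}:84
  start at 0(s): 120
  start at 3(r): 45
sum over floor = 165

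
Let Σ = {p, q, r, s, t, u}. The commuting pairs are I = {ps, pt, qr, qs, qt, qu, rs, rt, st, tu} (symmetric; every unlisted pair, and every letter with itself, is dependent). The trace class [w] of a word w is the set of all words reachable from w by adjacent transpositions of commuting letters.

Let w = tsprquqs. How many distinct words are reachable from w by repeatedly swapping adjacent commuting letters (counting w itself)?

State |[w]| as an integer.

320

#0=t has no predecessor
#1=s has no predecessor
#2=p has no predecessor
#3=r depends on [2:p]
#4=q depends on [2:p]
#5=u depends on [1:s, 3:r]
#6=q depends on [4:q]
#7=s depends on [5:u]
sources: [0:t, 1:s, 2:p]
N(rest) = Σ N(rest − s) over sources s of rest; N(one piece) = 1:
  size 1 → [0]=1  [6]=1  [7]=1
  size 2 → [0,6]=2  [0,7]=2  [4,6]=1  [5,7]=1  [6,7]=2
  size 3 → [0,4,6]=3  [0,5,7]=3  [0,6,7]=6  [1,5,7]=1  [3,5,7]=1  [4,6,7]=3  [5,6,7]=3
  size 4 → [0,1,5,7]=4  [0,3,5,7]=4  [0,4,6,7]=12  [0,5,6,7]=12  [1,3,5,7]=2  [1,5,6,7]=4  [3,5,6,7]=4  [4,5,6,7]=6
  size 5 → [0,1,3,5,7]=10  [0,1,5,6,7]=20  [0,3,5,6,7]=20  [0,4,5,6,7]=30  [1,3,5,6,7]=10  [1,4,5,6,7]=10  [3,4,5,6,7]=10
  size 6 → [0,1,3,5,6,7]=60  [0,1,4,5,6,7]=60  [0,3,4,5,6,7]=60  [1,3,4,5,6,7]=30  [2,3,4,5,6,7]=10
  first=0(t) contributes 40
  first=1(s) contributes 70
  first=2(p) contributes 210
|[w]| = 320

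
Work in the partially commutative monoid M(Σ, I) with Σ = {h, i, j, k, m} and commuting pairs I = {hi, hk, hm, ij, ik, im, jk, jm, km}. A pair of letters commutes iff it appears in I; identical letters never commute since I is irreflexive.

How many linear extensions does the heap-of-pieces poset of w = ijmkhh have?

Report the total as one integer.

drop 0:i onto floor
drop 1:j onto floor
drop 2:m onto floor
drop 3:k onto floor
drop 4:h onto {1:j}
drop 5:h onto {4:h}
ground layer = {0:i, 1:j, 2:m, 3:k}
drop-orders for the pieces not yet dropped (sum over which currently-grounded one goes next):
  1 to go: {0} 1  {2} 1  {3} 1  {5} 1
  2 to go: {0,2} 2  {0,3} 2  {0,5} 2  {2,3} 2  {2,5} 2  {3,5} 2  {4,5} 1
  3 to go: {0,2,3} 6  {0,2,5} 6  {0,3,5} 6  {0,4,5} 3  {1,4,5} 1  {2,3,5} 6  {2,4,5} 3  {3,4,5} 3
  4 to go: {0,1,4,5} 4  {0,2,3,5} 24  {0,2,4,5} 12  {0,3,4,5} 12  {1,2,4,5} 4  {1,3,4,5} 4  {2,3,4,5} 12
  if 0:i drops first: 20 orders
  if 1:j drops first: 60 orders
  if 2:m drops first: 20 orders
  if 3:k drops first: 20 orders
heap linearizations: 120

120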